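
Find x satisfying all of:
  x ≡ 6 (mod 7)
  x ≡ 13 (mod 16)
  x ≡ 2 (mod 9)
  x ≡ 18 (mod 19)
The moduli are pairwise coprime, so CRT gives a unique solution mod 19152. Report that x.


Product of moduli M = 7 · 16 · 9 · 19 = 19152.
Merge one congruence at a time:
  Start: x ≡ 6 (mod 7).
  Combine with x ≡ 13 (mod 16); new modulus lcm = 112.
    Write x = 6 + 7·t and substitute into x ≡ 13 (mod 16): 7·t ≡ 13 − 6 = 7 (mod 16).
    The inverse of 7 mod 16 is 7 (since 7·7 = 49 = 3·16 + 1), so t ≡ 7·7 = 49 ≡ 1 (mod 16).
    Then x = 6 + 7·1 = 13, valid modulo lcm(7, 16) = 112: x ≡ 13 (mod 112).
  Combine with x ≡ 2 (mod 9); new modulus lcm = 1008.
    Write x = 13 + 112·t and substitute into x ≡ 2 (mod 9): 112·t ≡ 2 − 13 = -11 (mod 9).
    Reduce coefficients mod 9: 4·t ≡ 7 (mod 9).
    The inverse of 4 mod 9 is 7 (since 4·7 = 28 = 3·9 + 1), so t ≡ 7·7 = 49 ≡ 4 (mod 9).
    Then x = 13 + 112·4 = 461, valid modulo lcm(112, 9) = 1008: x ≡ 461 (mod 1008).
  Combine with x ≡ 18 (mod 19); new modulus lcm = 19152.
    Write x = 461 + 1008·t and substitute into x ≡ 18 (mod 19): 1008·t ≡ 18 − 461 = -443 (mod 19).
    Reduce coefficients mod 19: 1·t ≡ 13 (mod 19).
    So t ≡ 13 (mod 19).
    Then x = 461 + 1008·13 = 13565, valid modulo lcm(1008, 19) = 19152: x ≡ 13565 (mod 19152).
Verify against each original: 13565 mod 7 = 6, 13565 mod 16 = 13, 13565 mod 9 = 2, 13565 mod 19 = 18.

x ≡ 13565 (mod 19152).


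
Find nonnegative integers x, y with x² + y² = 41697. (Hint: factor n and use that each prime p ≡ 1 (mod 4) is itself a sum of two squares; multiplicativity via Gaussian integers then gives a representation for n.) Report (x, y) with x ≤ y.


Step 1: Factor n = 41697 = 3^2 · 41 · 113.
Step 2: Check the mod-4 condition on each prime factor: 3 ≡ 3 (mod 4), exponent 2 (must be even); 41 ≡ 1 (mod 4), exponent 1; 113 ≡ 1 (mod 4), exponent 1.
All primes ≡ 3 (mod 4) appear to even exponent (or don't appear), so by the two-squares theorem n IS expressible as a sum of two squares.
Step 3: Build a representation. Group n = k² · m with k = 3 and m = 41 · 113 = 4633 (a product of primes ≡ 1 (mod 4)); a representation of m scales to one of n via (k·x)² + (k·y)² = k²(x² + y²). Each prime p ≡ 1 (mod 4) is itself a sum of two squares; find a² by testing p − a² for a perfect square:
  41: 41 − 1² = 40, 41 − 2² = 37, 41 − 3² = 32, 41 − 4² = 25 = 5² ⇒ 41 = 4² + 5².
  113: 113 − 1² = 112, 113 − 2² = 109, 113 − 3² = 104, 113 − 4² = 97, 113 − 5² = 88, 113 − 6² = 77, 113 − 7² = 64 = 8² ⇒ 113 = 7² + 8².
  Combine using the Brahmagupta–Fibonacci identity (a² + b²)(c² + d²) = (ac − bd)² + (ad + bc)² = (ac + bd)² + (ad − bc)²:
  41 · 113 = 4633: from (4² + 5²)(7² + 8²), take (4·7 − 5·8, 4·8 + 5·7) = (28 − 40, 32 + 35) = (-12, 67); dropping signs (only squares matter) gives (12, 67); check 12² + 67² = 144 + 4489 = 4633 ✓.
  Scale by k = 3: (3·12, 3·67) = (36, 201).
Step 4: Order so x ≤ y and verify: 36² + 201² = 1296 + 40401 = 41697 = n. ✓

n = 41697 = 36² + 201² (one valid representation with x ≤ y).


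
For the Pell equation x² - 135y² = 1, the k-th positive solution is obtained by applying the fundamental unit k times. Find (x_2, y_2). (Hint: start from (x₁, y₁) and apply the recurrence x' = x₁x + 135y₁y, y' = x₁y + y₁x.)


Step 1: Find the fundamental solution (x₁, y₁) of x² - 135y² = 1.
  Expand √135 as a continued fraction. a₀ = ⌊√135⌋ = 11; iterate m_{k+1} = d_k·a_k − m_k, d_{k+1} = (135 − m_{k+1}²)/d_k, a_{k+1} = ⌊(a₀ + m_{k+1})/d_{k+1}⌋ (starting m₀ = 0, d₀ = 1), with convergents p_k = a_k·p_{k-1} + p_{k-2}, q_k = a_k·q_{k-1} + q_{k-2} (p₋₁ = 1, q₋₁ = 0):
  k = 0: a₀ = 11; p₀/q₀ = 11/1; p₀² − 135·q₀² = 121 − 135 = -14.
  k = 1: m = 11, d = 14, a = ⌊(11 + 11)/14⌋ = 1; p/q = (1·11 + 1)/(1·1 + 0) = 12/1; p² − 135·q² = 144 − 135 = 9.
  k = 2: m = 3, d = 9, a = ⌊(11 + 3)/9⌋ = 1; p/q = (1·12 + 11)/(1·1 + 1) = 23/2; p² − 135·q² = 529 − 540 = -11.
  k = 3: m = 6, d = 11, a = ⌊(11 + 6)/11⌋ = 1; p/q = (1·23 + 12)/(1·2 + 1) = 35/3; p² − 135·q² = 1225 − 1215 = 10.
  k = 4: m = 5, d = 10, a = ⌊(11 + 5)/10⌋ = 1; p/q = (1·35 + 23)/(1·3 + 2) = 58/5; p² − 135·q² = 3364 − 3375 = -11.
  k = 5: m = 5, d = 11, a = ⌊(11 + 5)/11⌋ = 1; p/q = (1·58 + 35)/(1·5 + 3) = 93/8; p² − 135·q² = 8649 − 8640 = 9.
  k = 6: m = 6, d = 9, a = ⌊(11 + 6)/9⌋ = 1; p/q = (1·93 + 58)/(1·8 + 5) = 151/13; p² − 135·q² = 22801 − 22815 = -14.
  k = 7: m = 3, d = 14, a = ⌊(11 + 3)/14⌋ = 1; p/q = (1·151 + 93)/(1·13 + 8) = 244/21; p² − 135·q² = 59536 − 59535 = 1.
  The first convergent with p² − 135·q² = 1 gives the fundamental solution (x₁, y₁) = (244, 21).
Step 2: Apply the recurrence (x_{n+1}, y_{n+1}) = (x₁x_n + 135y₁y_n, x₁y_n + y₁x_n) repeatedly.
  From (x_1, y_1) = (244, 21): x_2 = 244·244 + 135·21·21 = 119071; y_2 = 244·21 + 21·244 = 10248.
Step 3: Verify x_2² - 135·y_2² = 14177903041 - 14177903040 = 1 (should be 1). ✓

(x_1, y_1) = (244, 21); (x_2, y_2) = (119071, 10248).


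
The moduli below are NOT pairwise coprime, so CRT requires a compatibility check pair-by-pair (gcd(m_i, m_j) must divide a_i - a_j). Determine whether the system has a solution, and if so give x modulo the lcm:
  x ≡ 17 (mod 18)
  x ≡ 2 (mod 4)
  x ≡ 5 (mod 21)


Moduli 18, 4, 21 are not pairwise coprime, so CRT works modulo lcm(m_i) when all pairwise compatibility conditions hold.
Pairwise compatibility: gcd(m_i, m_j) must divide a_i - a_j for every pair.
Merge one congruence at a time:
  Start: x ≡ 17 (mod 18).
  Combine with x ≡ 2 (mod 4): gcd(18, 4) = 2, and 2 - 17 = -15 is NOT divisible by 2.
    ⇒ system is inconsistent (no integer solution).

No solution (the system is inconsistent).


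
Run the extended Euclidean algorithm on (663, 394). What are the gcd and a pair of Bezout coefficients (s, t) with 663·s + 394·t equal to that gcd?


Euclidean algorithm on (663, 394) — divide until remainder is 0:
  663 = 1 · 394 + 269
  394 = 1 · 269 + 125
  269 = 2 · 125 + 19
  125 = 6 · 19 + 11
  19 = 1 · 11 + 8
  11 = 1 · 8 + 3
  8 = 2 · 3 + 2
  3 = 1 · 2 + 1
  2 = 2 · 1 + 0
gcd(663, 394) = 1.
Track Bezout coefficients alongside the remainders: start with r₀ = 663 = a·1 + b·0 (s = 1, t = 0) and r₁ = 394 = a·0 + b·1 (s = 0, t = 1); each new remainder r_{k+1} = r_{k-1} − q_k·r_k inherits s_{k+1} = s_{k-1} − q_k·s_k, t_{k+1} = t_{k-1} − q_k·t_k, so r_k = a·s_k + b·t_k at every step:
  q = 1: r = 269, s = 1 − 1·0 = 1, t = 0 − 1·1 = -1  (check: 663·1 + 394·(-1) = 269)
  q = 1: r = 125, s = 0 − 1·1 = -1, t = 1 − 1·(-1) = 2  (check: 663·(-1) + 394·2 = 125)
  q = 2: r = 19, s = 1 − 2·(-1) = 3, t = -1 − 2·2 = -5  (check: 663·3 + 394·(-5) = 19)
  q = 6: r = 11, s = -1 − 6·3 = -19, t = 2 − 6·(-5) = 32  (check: 663·(-19) + 394·32 = 11)
  q = 1: r = 8, s = 3 − 1·(-19) = 22, t = -5 − 1·32 = -37  (check: 663·22 + 394·(-37) = 8)
  q = 1: r = 3, s = -19 − 1·22 = -41, t = 32 − 1·(-37) = 69  (check: 663·(-41) + 394·69 = 3)
  q = 2: r = 2, s = 22 − 2·(-41) = 104, t = -37 − 2·69 = -175  (check: 663·104 + 394·(-175) = 2)
  q = 1: r = 1, s = -41 − 1·104 = -145, t = 69 − 1·(-175) = 244  (check: 663·(-145) + 394·244 = 1)
The row with r = 1 (the gcd) gives the Bezout coefficients s = -145, t = 244.
Result: 663 · (-145) + 394 · (244) = 1.

gcd(663, 394) = 1; s = -145, t = 244 (check: 663·(-145) + 394·244 = 1).


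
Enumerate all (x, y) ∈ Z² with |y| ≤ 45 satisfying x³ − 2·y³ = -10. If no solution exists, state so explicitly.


The equation is x³ - 2y³ = -10. For fixed y, x³ = 2·y³ − 10, so a solution requires the RHS to be a perfect cube.
Strategy: iterate y from -45 to 45, compute RHS = 2·y³ − 10, and check whether it is a (positive or negative) perfect cube.
Check small values of y:
  y = 0: RHS = -10 is not a perfect cube.
  y = 1: RHS = -8 = (-2)³ ⇒ x = -2 works.
  y = -1: RHS = -12 is not a perfect cube.
  y = 2: RHS = 6 is not a perfect cube.
  y = -2: RHS = -26 is not a perfect cube.
  y = 3: RHS = 44 is not a perfect cube.
  y = -3: RHS = -64 = (-4)³ ⇒ x = -4 works.
Continuing the search up to |y| = 45 finds no further solutions beyond those listed.
Collected solutions: (-2, 1), (-4, -3).

Solutions (with |y| ≤ 45): (-2, 1), (-4, -3).


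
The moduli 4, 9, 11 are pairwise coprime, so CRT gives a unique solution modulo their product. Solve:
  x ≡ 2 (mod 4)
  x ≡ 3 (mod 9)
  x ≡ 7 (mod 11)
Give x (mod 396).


Moduli 4, 9, 11 are pairwise coprime; by CRT there is a unique solution modulo M = 4 · 9 · 11 = 396.
Solve pairwise, accumulating the modulus:
  Start with x ≡ 2 (mod 4).
  Combine with x ≡ 3 (mod 9): since gcd(4, 9) = 1, we get a unique residue mod 36.
    Write x = 2 + 4·t and substitute into x ≡ 3 (mod 9): 4·t ≡ 3 − 2 = 1 (mod 9).
    The inverse of 4 mod 9 is 7 (since 4·7 = 28 = 3·9 + 1), so t ≡ 7·1 = 7 ≡ 7 (mod 9).
    Then x = 2 + 4·7 = 30, valid modulo lcm(4, 9) = 36: x ≡ 30 (mod 36).
  Combine with x ≡ 7 (mod 11): since gcd(36, 11) = 1, we get a unique residue mod 396.
    Write x = 30 + 36·t and substitute into x ≡ 7 (mod 11): 36·t ≡ 7 − 30 = -23 (mod 11).
    Reduce coefficients mod 11: 3·t ≡ 10 (mod 11).
    The inverse of 3 mod 11 is 4 (since 3·4 = 12 = 1·11 + 1), so t ≡ 4·10 = 40 ≡ 7 (mod 11).
    Then x = 30 + 36·7 = 282, valid modulo lcm(36, 11) = 396: x ≡ 282 (mod 396).
Verify: 282 mod 4 = 2 ✓, 282 mod 9 = 3 ✓, 282 mod 11 = 7 ✓.

x ≡ 282 (mod 396).


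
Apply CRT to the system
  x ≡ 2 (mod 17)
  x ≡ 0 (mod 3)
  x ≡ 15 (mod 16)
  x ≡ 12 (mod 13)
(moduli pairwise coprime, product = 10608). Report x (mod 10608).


Product of moduli M = 17 · 3 · 16 · 13 = 10608.
Merge one congruence at a time:
  Start: x ≡ 2 (mod 17).
  Combine with x ≡ 0 (mod 3); new modulus lcm = 51.
    Write x = 2 + 17·t and substitute into x ≡ 0 (mod 3): 17·t ≡ 0 − 2 = -2 (mod 3).
    Reduce coefficients mod 3: 2·t ≡ 1 (mod 3).
    The inverse of 2 mod 3 is 2 (since 2·2 = 4 = 1·3 + 1), so t ≡ 2·1 = 2 ≡ 2 (mod 3).
    Then x = 2 + 17·2 = 36, valid modulo lcm(17, 3) = 51: x ≡ 36 (mod 51).
  Combine with x ≡ 15 (mod 16); new modulus lcm = 816.
    Write x = 36 + 51·t and substitute into x ≡ 15 (mod 16): 51·t ≡ 15 − 36 = -21 (mod 16).
    Reduce coefficients mod 16: 3·t ≡ 11 (mod 16).
    The inverse of 3 mod 16 is 11 (since 3·11 = 33 = 2·16 + 1), so t ≡ 11·11 = 121 ≡ 9 (mod 16).
    Then x = 36 + 51·9 = 495, valid modulo lcm(51, 16) = 816: x ≡ 495 (mod 816).
  Combine with x ≡ 12 (mod 13); new modulus lcm = 10608.
    Write x = 495 + 816·t and substitute into x ≡ 12 (mod 13): 816·t ≡ 12 − 495 = -483 (mod 13).
    Reduce coefficients mod 13: 10·t ≡ 11 (mod 13).
    The inverse of 10 mod 13 is 4 (since 10·4 = 40 = 3·13 + 1), so t ≡ 4·11 = 44 ≡ 5 (mod 13).
    Then x = 495 + 816·5 = 4575, valid modulo lcm(816, 13) = 10608: x ≡ 4575 (mod 10608).
Verify against each original: 4575 mod 17 = 2, 4575 mod 3 = 0, 4575 mod 16 = 15, 4575 mod 13 = 12.

x ≡ 4575 (mod 10608).


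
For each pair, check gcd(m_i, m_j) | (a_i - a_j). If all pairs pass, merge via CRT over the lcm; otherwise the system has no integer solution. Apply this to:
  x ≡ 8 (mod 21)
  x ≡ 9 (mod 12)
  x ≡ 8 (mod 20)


Moduli 21, 12, 20 are not pairwise coprime, so CRT works modulo lcm(m_i) when all pairwise compatibility conditions hold.
Pairwise compatibility: gcd(m_i, m_j) must divide a_i - a_j for every pair.
Merge one congruence at a time:
  Start: x ≡ 8 (mod 21).
  Combine with x ≡ 9 (mod 12): gcd(21, 12) = 3, and 9 - 8 = 1 is NOT divisible by 3.
    ⇒ system is inconsistent (no integer solution).

No solution (the system is inconsistent).


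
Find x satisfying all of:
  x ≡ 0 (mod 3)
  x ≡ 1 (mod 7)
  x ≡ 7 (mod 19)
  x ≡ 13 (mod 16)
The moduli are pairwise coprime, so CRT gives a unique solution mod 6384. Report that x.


Product of moduli M = 3 · 7 · 19 · 16 = 6384.
Merge one congruence at a time:
  Start: x ≡ 0 (mod 3).
  Combine with x ≡ 1 (mod 7); new modulus lcm = 21.
    Write x = 0 + 3·t and substitute into x ≡ 1 (mod 7): 3·t ≡ 1 − 0 = 1 (mod 7).
    The inverse of 3 mod 7 is 5 (since 3·5 = 15 = 2·7 + 1), so t ≡ 5·1 = 5 ≡ 5 (mod 7).
    Then x = 0 + 3·5 = 15, valid modulo lcm(3, 7) = 21: x ≡ 15 (mod 21).
  Combine with x ≡ 7 (mod 19); new modulus lcm = 399.
    Write x = 15 + 21·t and substitute into x ≡ 7 (mod 19): 21·t ≡ 7 − 15 = -8 (mod 19).
    Reduce coefficients mod 19: 2·t ≡ 11 (mod 19).
    The inverse of 2 mod 19 is 10 (since 2·10 = 20 = 1·19 + 1), so t ≡ 10·11 = 110 ≡ 15 (mod 19).
    Then x = 15 + 21·15 = 330, valid modulo lcm(21, 19) = 399: x ≡ 330 (mod 399).
  Combine with x ≡ 13 (mod 16); new modulus lcm = 6384.
    Write x = 330 + 399·t and substitute into x ≡ 13 (mod 16): 399·t ≡ 13 − 330 = -317 (mod 16).
    Reduce coefficients mod 16: 15·t ≡ 3 (mod 16).
    The inverse of 15 mod 16 is 15 (since 15·15 = 225 = 14·16 + 1), so t ≡ 15·3 = 45 ≡ 13 (mod 16).
    Then x = 330 + 399·13 = 5517, valid modulo lcm(399, 16) = 6384: x ≡ 5517 (mod 6384).
Verify against each original: 5517 mod 3 = 0, 5517 mod 7 = 1, 5517 mod 19 = 7, 5517 mod 16 = 13.

x ≡ 5517 (mod 6384).


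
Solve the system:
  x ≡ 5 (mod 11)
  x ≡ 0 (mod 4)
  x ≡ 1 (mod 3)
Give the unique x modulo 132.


Moduli 11, 4, 3 are pairwise coprime; by CRT there is a unique solution modulo M = 11 · 4 · 3 = 132.
Solve pairwise, accumulating the modulus:
  Start with x ≡ 5 (mod 11).
  Combine with x ≡ 0 (mod 4): since gcd(11, 4) = 1, we get a unique residue mod 44.
    Write x = 5 + 11·t and substitute into x ≡ 0 (mod 4): 11·t ≡ 0 − 5 = -5 (mod 4).
    Reduce coefficients mod 4: 3·t ≡ 3 (mod 4).
    The inverse of 3 mod 4 is 3 (since 3·3 = 9 = 2·4 + 1), so t ≡ 3·3 = 9 ≡ 1 (mod 4).
    Then x = 5 + 11·1 = 16, valid modulo lcm(11, 4) = 44: x ≡ 16 (mod 44).
  Combine with x ≡ 1 (mod 3): since gcd(44, 3) = 1, we get a unique residue mod 132.
    Write x = 16 + 44·t and substitute into x ≡ 1 (mod 3): 44·t ≡ 1 − 16 = -15 (mod 3).
    Reduce coefficients mod 3: 2·t ≡ 0 (mod 3).
    The inverse of 2 mod 3 is 2 (since 2·2 = 4 = 1·3 + 1), so t ≡ 2·0 = 0 ≡ 0 (mod 3).
    Then x = 16 + 44·0 = 16, valid modulo lcm(44, 3) = 132: x ≡ 16 (mod 132).
Verify: 16 mod 11 = 5 ✓, 16 mod 4 = 0 ✓, 16 mod 3 = 1 ✓.

x ≡ 16 (mod 132).


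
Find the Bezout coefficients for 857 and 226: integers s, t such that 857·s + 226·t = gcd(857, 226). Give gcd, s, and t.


Euclidean algorithm on (857, 226) — divide until remainder is 0:
  857 = 3 · 226 + 179
  226 = 1 · 179 + 47
  179 = 3 · 47 + 38
  47 = 1 · 38 + 9
  38 = 4 · 9 + 2
  9 = 4 · 2 + 1
  2 = 2 · 1 + 0
gcd(857, 226) = 1.
Track Bezout coefficients alongside the remainders: start with r₀ = 857 = a·1 + b·0 (s = 1, t = 0) and r₁ = 226 = a·0 + b·1 (s = 0, t = 1); each new remainder r_{k+1} = r_{k-1} − q_k·r_k inherits s_{k+1} = s_{k-1} − q_k·s_k, t_{k+1} = t_{k-1} − q_k·t_k, so r_k = a·s_k + b·t_k at every step:
  q = 3: r = 179, s = 1 − 3·0 = 1, t = 0 − 3·1 = -3  (check: 857·1 + 226·(-3) = 179)
  q = 1: r = 47, s = 0 − 1·1 = -1, t = 1 − 1·(-3) = 4  (check: 857·(-1) + 226·4 = 47)
  q = 3: r = 38, s = 1 − 3·(-1) = 4, t = -3 − 3·4 = -15  (check: 857·4 + 226·(-15) = 38)
  q = 1: r = 9, s = -1 − 1·4 = -5, t = 4 − 1·(-15) = 19  (check: 857·(-5) + 226·19 = 9)
  q = 4: r = 2, s = 4 − 4·(-5) = 24, t = -15 − 4·19 = -91  (check: 857·24 + 226·(-91) = 2)
  q = 4: r = 1, s = -5 − 4·24 = -101, t = 19 − 4·(-91) = 383  (check: 857·(-101) + 226·383 = 1)
The row with r = 1 (the gcd) gives the Bezout coefficients s = -101, t = 383.
Result: 857 · (-101) + 226 · (383) = 1.

gcd(857, 226) = 1; s = -101, t = 383 (check: 857·(-101) + 226·383 = 1).


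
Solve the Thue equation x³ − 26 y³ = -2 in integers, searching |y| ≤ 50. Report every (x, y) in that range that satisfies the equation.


The equation is x³ - 26y³ = -2. For fixed y, x³ = 26·y³ − 2, so a solution requires the RHS to be a perfect cube.
Strategy: iterate y from -50 to 50, compute RHS = 26·y³ − 2, and check whether it is a (positive or negative) perfect cube.
Check small values of y:
  y = 0: RHS = -2 is not a perfect cube.
  y = 1: RHS = 24 is not a perfect cube.
  y = -1: RHS = -28 is not a perfect cube.
  y = 2: RHS = 206 is not a perfect cube.
  y = -2: RHS = -210 is not a perfect cube.
  y = 3: RHS = 700 is not a perfect cube.
  y = -3: RHS = -704 is not a perfect cube.
Continuing the search up to |y| = 50 finds no solutions either.
No (x, y) in the scanned range satisfies the equation.

No integer solutions with |y| ≤ 50.


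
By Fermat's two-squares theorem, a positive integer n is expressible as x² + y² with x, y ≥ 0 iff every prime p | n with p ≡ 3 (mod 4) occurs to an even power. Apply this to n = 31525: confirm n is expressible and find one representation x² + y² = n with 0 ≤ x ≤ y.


Step 1: Factor n = 31525 = 5^2 · 13 · 97.
Step 2: Check the mod-4 condition on each prime factor: 5 ≡ 1 (mod 4), exponent 2; 13 ≡ 1 (mod 4), exponent 1; 97 ≡ 1 (mod 4), exponent 1.
All primes ≡ 3 (mod 4) appear to even exponent (or don't appear), so by the two-squares theorem n IS expressible as a sum of two squares.
Step 3: Build a representation. Group n = k² · m with k = 5 and m = 13 · 97 = 1261 (a product of primes ≡ 1 (mod 4)); a representation of m scales to one of n via (k·x)² + (k·y)² = k²(x² + y²). Each prime p ≡ 1 (mod 4) is itself a sum of two squares; find a² by testing p − a² for a perfect square:
  13: 13 − 1² = 12, 13 − 2² = 9 = 3² ⇒ 13 = 2² + 3².
  97: 97 − 1² = 96, 97 − 2² = 93, 97 − 3² = 88, 97 − 4² = 81 = 9² ⇒ 97 = 4² + 9².
  Combine using the Brahmagupta–Fibonacci identity (a² + b²)(c² + d²) = (ac − bd)² + (ad + bc)² = (ac + bd)² + (ad − bc)²:
  13 · 97 = 1261: from (2² + 3²)(4² + 9²), take (2·4 − 3·9, 2·9 + 3·4) = (8 − 27, 18 + 12) = (-19, 30); dropping signs (only squares matter) gives (19, 30); check 19² + 30² = 361 + 900 = 1261 ✓.
  Scale by k = 5: (5·19, 5·30) = (95, 150).
Step 4: Order so x ≤ y and verify: 95² + 150² = 9025 + 22500 = 31525 = n. ✓

n = 31525 = 95² + 150² (one valid representation with x ≤ y).


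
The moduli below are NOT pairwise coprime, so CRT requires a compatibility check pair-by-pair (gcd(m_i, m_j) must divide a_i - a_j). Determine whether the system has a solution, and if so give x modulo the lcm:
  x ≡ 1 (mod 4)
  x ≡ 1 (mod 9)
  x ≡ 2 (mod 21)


Moduli 4, 9, 21 are not pairwise coprime, so CRT works modulo lcm(m_i) when all pairwise compatibility conditions hold.
Pairwise compatibility: gcd(m_i, m_j) must divide a_i - a_j for every pair.
Merge one congruence at a time:
  Start: x ≡ 1 (mod 4).
  Combine with x ≡ 1 (mod 9): gcd(4, 9) = 1; 1 - 1 = 0, which IS divisible by 1, so compatible.
    Write x = 1 + 4·t and substitute into x ≡ 1 (mod 9): 4·t ≡ 1 − 1 = 0 (mod 9).
    The inverse of 4 mod 9 is 7 (since 4·7 = 28 = 3·9 + 1), so t ≡ 7·0 = 0 ≡ 0 (mod 9).
    Then x = 1 + 4·0 = 1, valid modulo lcm(4, 9) = 36: x ≡ 1 (mod 36).
  Combine with x ≡ 2 (mod 21): gcd(36, 21) = 3, and 2 - 1 = 1 is NOT divisible by 3.
    ⇒ system is inconsistent (no integer solution).

No solution (the system is inconsistent).


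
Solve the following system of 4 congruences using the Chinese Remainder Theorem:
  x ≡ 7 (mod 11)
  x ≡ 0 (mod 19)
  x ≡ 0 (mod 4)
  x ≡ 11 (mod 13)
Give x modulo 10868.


Product of moduli M = 11 · 19 · 4 · 13 = 10868.
Merge one congruence at a time:
  Start: x ≡ 7 (mod 11).
  Combine with x ≡ 0 (mod 19); new modulus lcm = 209.
    Write x = 7 + 11·t and substitute into x ≡ 0 (mod 19): 11·t ≡ 0 − 7 = -7 (mod 19).
    Reduce coefficients mod 19: 11·t ≡ 12 (mod 19).
    The inverse of 11 mod 19 is 7 (since 11·7 = 77 = 4·19 + 1), so t ≡ 7·12 = 84 ≡ 8 (mod 19).
    Then x = 7 + 11·8 = 95, valid modulo lcm(11, 19) = 209: x ≡ 95 (mod 209).
  Combine with x ≡ 0 (mod 4); new modulus lcm = 836.
    Write x = 95 + 209·t and substitute into x ≡ 0 (mod 4): 209·t ≡ 0 − 95 = -95 (mod 4).
    Reduce coefficients mod 4: 1·t ≡ 1 (mod 4).
    So t ≡ 1 (mod 4).
    Then x = 95 + 209·1 = 304, valid modulo lcm(209, 4) = 836: x ≡ 304 (mod 836).
  Combine with x ≡ 11 (mod 13); new modulus lcm = 10868.
    Write x = 304 + 836·t and substitute into x ≡ 11 (mod 13): 836·t ≡ 11 − 304 = -293 (mod 13).
    Reduce coefficients mod 13: 4·t ≡ 6 (mod 13).
    The inverse of 4 mod 13 is 10 (since 4·10 = 40 = 3·13 + 1), so t ≡ 10·6 = 60 ≡ 8 (mod 13).
    Then x = 304 + 836·8 = 6992, valid modulo lcm(836, 13) = 10868: x ≡ 6992 (mod 10868).
Verify against each original: 6992 mod 11 = 7, 6992 mod 19 = 0, 6992 mod 4 = 0, 6992 mod 13 = 11.

x ≡ 6992 (mod 10868).


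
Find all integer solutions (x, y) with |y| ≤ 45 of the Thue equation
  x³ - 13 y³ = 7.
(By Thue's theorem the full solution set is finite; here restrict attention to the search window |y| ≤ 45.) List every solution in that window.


The equation is x³ - 13y³ = 7. For fixed y, x³ = 13·y³ + 7, so a solution requires the RHS to be a perfect cube.
Strategy: iterate y from -45 to 45, compute RHS = 13·y³ + 7, and check whether it is a (positive or negative) perfect cube.
Check small values of y:
  y = 0: RHS = 7 is not a perfect cube.
  y = 1: RHS = 20 is not a perfect cube.
  y = -1: RHS = -6 is not a perfect cube.
  y = 2: RHS = 111 is not a perfect cube.
  y = -2: RHS = -97 is not a perfect cube.
  y = 3: RHS = 358 is not a perfect cube.
  y = -3: RHS = -344 is not a perfect cube.
Continuing the search up to |y| = 45 finds no solutions either.
No (x, y) in the scanned range satisfies the equation.

No integer solutions with |y| ≤ 45.


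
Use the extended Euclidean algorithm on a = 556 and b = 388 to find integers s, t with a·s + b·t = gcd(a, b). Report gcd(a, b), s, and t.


Euclidean algorithm on (556, 388) — divide until remainder is 0:
  556 = 1 · 388 + 168
  388 = 2 · 168 + 52
  168 = 3 · 52 + 12
  52 = 4 · 12 + 4
  12 = 3 · 4 + 0
gcd(556, 388) = 4.
Track Bezout coefficients alongside the remainders: start with r₀ = 556 = a·1 + b·0 (s = 1, t = 0) and r₁ = 388 = a·0 + b·1 (s = 0, t = 1); each new remainder r_{k+1} = r_{k-1} − q_k·r_k inherits s_{k+1} = s_{k-1} − q_k·s_k, t_{k+1} = t_{k-1} − q_k·t_k, so r_k = a·s_k + b·t_k at every step:
  q = 1: r = 168, s = 1 − 1·0 = 1, t = 0 − 1·1 = -1  (check: 556·1 + 388·(-1) = 168)
  q = 2: r = 52, s = 0 − 2·1 = -2, t = 1 − 2·(-1) = 3  (check: 556·(-2) + 388·3 = 52)
  q = 3: r = 12, s = 1 − 3·(-2) = 7, t = -1 − 3·3 = -10  (check: 556·7 + 388·(-10) = 12)
  q = 4: r = 4, s = -2 − 4·7 = -30, t = 3 − 4·(-10) = 43  (check: 556·(-30) + 388·43 = 4)
The row with r = 4 (the gcd) gives the Bezout coefficients s = -30, t = 43.
Result: 556 · (-30) + 388 · (43) = 4.

gcd(556, 388) = 4; s = -30, t = 43 (check: 556·(-30) + 388·43 = 4).


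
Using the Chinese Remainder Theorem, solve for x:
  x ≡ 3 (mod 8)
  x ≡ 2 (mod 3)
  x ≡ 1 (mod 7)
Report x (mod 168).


Moduli 8, 3, 7 are pairwise coprime; by CRT there is a unique solution modulo M = 8 · 3 · 7 = 168.
Solve pairwise, accumulating the modulus:
  Start with x ≡ 3 (mod 8).
  Combine with x ≡ 2 (mod 3): since gcd(8, 3) = 1, we get a unique residue mod 24.
    Write x = 3 + 8·t and substitute into x ≡ 2 (mod 3): 8·t ≡ 2 − 3 = -1 (mod 3).
    Reduce coefficients mod 3: 2·t ≡ 2 (mod 3).
    The inverse of 2 mod 3 is 2 (since 2·2 = 4 = 1·3 + 1), so t ≡ 2·2 = 4 ≡ 1 (mod 3).
    Then x = 3 + 8·1 = 11, valid modulo lcm(8, 3) = 24: x ≡ 11 (mod 24).
  Combine with x ≡ 1 (mod 7): since gcd(24, 7) = 1, we get a unique residue mod 168.
    Write x = 11 + 24·t and substitute into x ≡ 1 (mod 7): 24·t ≡ 1 − 11 = -10 (mod 7).
    Reduce coefficients mod 7: 3·t ≡ 4 (mod 7).
    The inverse of 3 mod 7 is 5 (since 3·5 = 15 = 2·7 + 1), so t ≡ 5·4 = 20 ≡ 6 (mod 7).
    Then x = 11 + 24·6 = 155, valid modulo lcm(24, 7) = 168: x ≡ 155 (mod 168).
Verify: 155 mod 8 = 3 ✓, 155 mod 3 = 2 ✓, 155 mod 7 = 1 ✓.

x ≡ 155 (mod 168).


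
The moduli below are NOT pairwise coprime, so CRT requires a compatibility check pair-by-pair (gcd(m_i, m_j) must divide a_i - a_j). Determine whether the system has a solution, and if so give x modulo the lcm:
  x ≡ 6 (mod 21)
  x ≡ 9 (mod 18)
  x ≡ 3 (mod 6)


Moduli 21, 18, 6 are not pairwise coprime, so CRT works modulo lcm(m_i) when all pairwise compatibility conditions hold.
Pairwise compatibility: gcd(m_i, m_j) must divide a_i - a_j for every pair.
Merge one congruence at a time:
  Start: x ≡ 6 (mod 21).
  Combine with x ≡ 9 (mod 18): gcd(21, 18) = 3; 9 - 6 = 3, which IS divisible by 3, so compatible.
    Write x = 6 + 21·t and substitute into x ≡ 9 (mod 18): 21·t ≡ 9 − 6 = 3 (mod 18).
    Divide the congruence (and modulus) by g = 3: 7·t ≡ 1 (mod 6).
    Reduce coefficients mod 6: 1·t ≡ 1 (mod 6).
    So t ≡ 1 (mod 6).
    Then x = 6 + 21·1 = 27, valid modulo lcm(21, 18) = 126: x ≡ 27 (mod 126).
  Combine with x ≡ 3 (mod 6): gcd(126, 6) = 6; 3 - 27 = -24, which IS divisible by 6, so compatible.
    Write x = 27 + 126·t and substitute into x ≡ 3 (mod 6): 126·t ≡ 3 − 27 = -24 (mod 6).
    Divide the congruence (and modulus) by g = 6: 21·t ≡ -4 (mod 1).
    Modulo 1 every t works; take t = 0.
    Then x = 27 + 126·0 = 27, valid modulo lcm(126, 6) = 126: x ≡ 27 (mod 126).
Verify: 27 mod 21 = 6, 27 mod 18 = 9, 27 mod 6 = 3.

x ≡ 27 (mod 126).


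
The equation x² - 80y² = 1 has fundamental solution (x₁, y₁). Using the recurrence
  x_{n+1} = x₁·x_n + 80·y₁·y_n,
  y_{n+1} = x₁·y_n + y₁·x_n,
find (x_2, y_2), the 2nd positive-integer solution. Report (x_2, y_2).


Step 1: Find the fundamental solution (x₁, y₁) of x² - 80y² = 1.
  Expand √80 as a continued fraction. a₀ = ⌊√80⌋ = 8; iterate m_{k+1} = d_k·a_k − m_k, d_{k+1} = (80 − m_{k+1}²)/d_k, a_{k+1} = ⌊(a₀ + m_{k+1})/d_{k+1}⌋ (starting m₀ = 0, d₀ = 1), with convergents p_k = a_k·p_{k-1} + p_{k-2}, q_k = a_k·q_{k-1} + q_{k-2} (p₋₁ = 1, q₋₁ = 0):
  k = 0: a₀ = 8; p₀/q₀ = 8/1; p₀² − 80·q₀² = 64 − 80 = -16.
  k = 1: m = 8, d = 16, a = ⌊(8 + 8)/16⌋ = 1; p/q = (1·8 + 1)/(1·1 + 0) = 9/1; p² − 80·q² = 81 − 80 = 1.
  The first convergent with p² − 80·q² = 1 gives the fundamental solution (x₁, y₁) = (9, 1).
Step 2: Apply the recurrence (x_{n+1}, y_{n+1}) = (x₁x_n + 80y₁y_n, x₁y_n + y₁x_n) repeatedly.
  From (x_1, y_1) = (9, 1): x_2 = 9·9 + 80·1·1 = 161; y_2 = 9·1 + 1·9 = 18.
Step 3: Verify x_2² - 80·y_2² = 25921 - 25920 = 1 (should be 1). ✓

(x_1, y_1) = (9, 1); (x_2, y_2) = (161, 18).


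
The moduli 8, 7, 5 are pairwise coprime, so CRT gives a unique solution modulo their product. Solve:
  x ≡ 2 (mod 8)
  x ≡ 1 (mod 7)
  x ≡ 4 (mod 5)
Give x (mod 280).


Moduli 8, 7, 5 are pairwise coprime; by CRT there is a unique solution modulo M = 8 · 7 · 5 = 280.
Solve pairwise, accumulating the modulus:
  Start with x ≡ 2 (mod 8).
  Combine with x ≡ 1 (mod 7): since gcd(8, 7) = 1, we get a unique residue mod 56.
    Write x = 2 + 8·t and substitute into x ≡ 1 (mod 7): 8·t ≡ 1 − 2 = -1 (mod 7).
    Reduce coefficients mod 7: 1·t ≡ 6 (mod 7).
    So t ≡ 6 (mod 7).
    Then x = 2 + 8·6 = 50, valid modulo lcm(8, 7) = 56: x ≡ 50 (mod 56).
  Combine with x ≡ 4 (mod 5): since gcd(56, 5) = 1, we get a unique residue mod 280.
    Write x = 50 + 56·t and substitute into x ≡ 4 (mod 5): 56·t ≡ 4 − 50 = -46 (mod 5).
    Reduce coefficients mod 5: 1·t ≡ 4 (mod 5).
    So t ≡ 4 (mod 5).
    Then x = 50 + 56·4 = 274, valid modulo lcm(56, 5) = 280: x ≡ 274 (mod 280).
Verify: 274 mod 8 = 2 ✓, 274 mod 7 = 1 ✓, 274 mod 5 = 4 ✓.

x ≡ 274 (mod 280).


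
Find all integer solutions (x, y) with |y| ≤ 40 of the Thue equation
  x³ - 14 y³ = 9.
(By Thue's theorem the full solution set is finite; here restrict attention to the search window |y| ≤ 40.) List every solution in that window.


The equation is x³ - 14y³ = 9. For fixed y, x³ = 14·y³ + 9, so a solution requires the RHS to be a perfect cube.
Strategy: iterate y from -40 to 40, compute RHS = 14·y³ + 9, and check whether it is a (positive or negative) perfect cube.
Check small values of y:
  y = 0: RHS = 9 is not a perfect cube.
  y = 1: RHS = 23 is not a perfect cube.
  y = -1: RHS = -5 is not a perfect cube.
  y = 2: RHS = 121 is not a perfect cube.
  y = -2: RHS = -103 is not a perfect cube.
  y = 3: RHS = 387 is not a perfect cube.
  y = -3: RHS = -369 is not a perfect cube.
Continuing the search up to |y| = 40 finds no solutions either.
No (x, y) in the scanned range satisfies the equation.

No integer solutions with |y| ≤ 40.


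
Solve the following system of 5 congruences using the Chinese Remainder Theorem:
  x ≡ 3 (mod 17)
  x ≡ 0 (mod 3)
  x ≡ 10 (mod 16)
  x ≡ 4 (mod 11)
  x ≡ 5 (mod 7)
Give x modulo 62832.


Product of moduli M = 17 · 3 · 16 · 11 · 7 = 62832.
Merge one congruence at a time:
  Start: x ≡ 3 (mod 17).
  Combine with x ≡ 0 (mod 3); new modulus lcm = 51.
    Write x = 3 + 17·t and substitute into x ≡ 0 (mod 3): 17·t ≡ 0 − 3 = -3 (mod 3).
    Reduce coefficients mod 3: 2·t ≡ 0 (mod 3).
    The inverse of 2 mod 3 is 2 (since 2·2 = 4 = 1·3 + 1), so t ≡ 2·0 = 0 ≡ 0 (mod 3).
    Then x = 3 + 17·0 = 3, valid modulo lcm(17, 3) = 51: x ≡ 3 (mod 51).
  Combine with x ≡ 10 (mod 16); new modulus lcm = 816.
    Write x = 3 + 51·t and substitute into x ≡ 10 (mod 16): 51·t ≡ 10 − 3 = 7 (mod 16).
    Reduce coefficients mod 16: 3·t ≡ 7 (mod 16).
    The inverse of 3 mod 16 is 11 (since 3·11 = 33 = 2·16 + 1), so t ≡ 11·7 = 77 ≡ 13 (mod 16).
    Then x = 3 + 51·13 = 666, valid modulo lcm(51, 16) = 816: x ≡ 666 (mod 816).
  Combine with x ≡ 4 (mod 11); new modulus lcm = 8976.
    Write x = 666 + 816·t and substitute into x ≡ 4 (mod 11): 816·t ≡ 4 − 666 = -662 (mod 11).
    Reduce coefficients mod 11: 2·t ≡ 9 (mod 11).
    The inverse of 2 mod 11 is 6 (since 2·6 = 12 = 1·11 + 1), so t ≡ 6·9 = 54 ≡ 10 (mod 11).
    Then x = 666 + 816·10 = 8826, valid modulo lcm(816, 11) = 8976: x ≡ 8826 (mod 8976).
  Combine with x ≡ 5 (mod 7); new modulus lcm = 62832.
    Write x = 8826 + 8976·t and substitute into x ≡ 5 (mod 7): 8976·t ≡ 5 − 8826 = -8821 (mod 7).
    Reduce coefficients mod 7: 2·t ≡ 6 (mod 7).
    The inverse of 2 mod 7 is 4 (since 2·4 = 8 = 1·7 + 1), so t ≡ 4·6 = 24 ≡ 3 (mod 7).
    Then x = 8826 + 8976·3 = 35754, valid modulo lcm(8976, 7) = 62832: x ≡ 35754 (mod 62832).
Verify against each original: 35754 mod 17 = 3, 35754 mod 3 = 0, 35754 mod 16 = 10, 35754 mod 11 = 4, 35754 mod 7 = 5.

x ≡ 35754 (mod 62832).


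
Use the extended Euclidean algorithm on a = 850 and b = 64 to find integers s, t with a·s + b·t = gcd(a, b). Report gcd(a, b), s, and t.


Euclidean algorithm on (850, 64) — divide until remainder is 0:
  850 = 13 · 64 + 18
  64 = 3 · 18 + 10
  18 = 1 · 10 + 8
  10 = 1 · 8 + 2
  8 = 4 · 2 + 0
gcd(850, 64) = 2.
Track Bezout coefficients alongside the remainders: start with r₀ = 850 = a·1 + b·0 (s = 1, t = 0) and r₁ = 64 = a·0 + b·1 (s = 0, t = 1); each new remainder r_{k+1} = r_{k-1} − q_k·r_k inherits s_{k+1} = s_{k-1} − q_k·s_k, t_{k+1} = t_{k-1} − q_k·t_k, so r_k = a·s_k + b·t_k at every step:
  q = 13: r = 18, s = 1 − 13·0 = 1, t = 0 − 13·1 = -13  (check: 850·1 + 64·(-13) = 18)
  q = 3: r = 10, s = 0 − 3·1 = -3, t = 1 − 3·(-13) = 40  (check: 850·(-3) + 64·40 = 10)
  q = 1: r = 8, s = 1 − 1·(-3) = 4, t = -13 − 1·40 = -53  (check: 850·4 + 64·(-53) = 8)
  q = 1: r = 2, s = -3 − 1·4 = -7, t = 40 − 1·(-53) = 93  (check: 850·(-7) + 64·93 = 2)
The row with r = 2 (the gcd) gives the Bezout coefficients s = -7, t = 93.
Result: 850 · (-7) + 64 · (93) = 2.

gcd(850, 64) = 2; s = -7, t = 93 (check: 850·(-7) + 64·93 = 2).


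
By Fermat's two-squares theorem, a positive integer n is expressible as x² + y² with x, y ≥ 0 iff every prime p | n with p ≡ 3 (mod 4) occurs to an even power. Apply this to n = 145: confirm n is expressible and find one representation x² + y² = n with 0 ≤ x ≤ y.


Step 1: Factor n = 145 = 5 · 29.
Step 2: Check the mod-4 condition on each prime factor: 5 ≡ 1 (mod 4), exponent 1; 29 ≡ 1 (mod 4), exponent 1.
All primes ≡ 3 (mod 4) appear to even exponent (or don't appear), so by the two-squares theorem n IS expressible as a sum of two squares.
Step 3: Build a representation. Here n = 5 · 29 is a product of primes ≡ 1 (mod 4). Each prime p ≡ 1 (mod 4) is itself a sum of two squares; find a² by testing p − a² for a perfect square:
  5: 5 − 1² = 4 = 2² ⇒ 5 = 1² + 2².
  29: 29 − 1² = 28, 29 − 2² = 25 = 5² ⇒ 29 = 2² + 5².
  Combine using the Brahmagupta–Fibonacci identity (a² + b²)(c² + d²) = (ac − bd)² + (ad + bc)² = (ac + bd)² + (ad − bc)²:
  5 · 29 = 145: from (1² + 2²)(2² + 5²), take (1·2 − 2·5, 1·5 + 2·2) = (2 − 10, 5 + 4) = (-8, 9); dropping signs (only squares matter) gives (8, 9); check 8² + 9² = 64 + 81 = 145 ✓.
Step 4: Order so x ≤ y and verify: 8² + 9² = 64 + 81 = 145 = n. ✓

n = 145 = 8² + 9² (one valid representation with x ≤ y).


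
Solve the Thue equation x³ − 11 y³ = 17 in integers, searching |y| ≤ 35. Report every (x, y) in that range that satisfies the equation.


The equation is x³ - 11y³ = 17. For fixed y, x³ = 11·y³ + 17, so a solution requires the RHS to be a perfect cube.
Strategy: iterate y from -35 to 35, compute RHS = 11·y³ + 17, and check whether it is a (positive or negative) perfect cube.
Check small values of y:
  y = 0: RHS = 17 is not a perfect cube.
  y = 1: RHS = 28 is not a perfect cube.
  y = -1: RHS = 6 is not a perfect cube.
  y = 2: RHS = 105 is not a perfect cube.
  y = -2: RHS = -71 is not a perfect cube.
  y = 3: RHS = 314 is not a perfect cube.
  y = -3: RHS = -280 is not a perfect cube.
Continuing the search up to |y| = 35 finds no solutions either.
No (x, y) in the scanned range satisfies the equation.

No integer solutions with |y| ≤ 35.


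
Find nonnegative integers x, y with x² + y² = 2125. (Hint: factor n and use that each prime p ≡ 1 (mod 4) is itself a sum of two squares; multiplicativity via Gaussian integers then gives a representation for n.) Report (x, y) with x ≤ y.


Step 1: Factor n = 2125 = 5^3 · 17.
Step 2: Check the mod-4 condition on each prime factor: 5 ≡ 1 (mod 4), exponent 3; 17 ≡ 1 (mod 4), exponent 1.
All primes ≡ 3 (mod 4) appear to even exponent (or don't appear), so by the two-squares theorem n IS expressible as a sum of two squares.
Step 3: Build a representation. Group n = k² · m with k = 5 and m = 5 · 17 = 85 (a product of primes ≡ 1 (mod 4)); a representation of m scales to one of n via (k·x)² + (k·y)² = k²(x² + y²). Each prime p ≡ 1 (mod 4) is itself a sum of two squares; find a² by testing p − a² for a perfect square:
  5: 5 − 1² = 4 = 2² ⇒ 5 = 1² + 2².
  17: 17 − 1² = 16 = 4² ⇒ 17 = 1² + 4².
  Combine using the Brahmagupta–Fibonacci identity (a² + b²)(c² + d²) = (ac − bd)² + (ad + bc)² = (ac + bd)² + (ad − bc)²:
  5 · 17 = 85: from (1² + 2²)(1² + 4²), take (1·1 − 2·4, 1·4 + 2·1) = (1 − 8, 4 + 2) = (-7, 6); dropping signs (only squares matter) gives (7, 6); check 7² + 6² = 49 + 36 = 85 ✓.
  Scale by k = 5: (5·7, 5·6) = (35, 30).
Step 4: Order so x ≤ y and verify: 30² + 35² = 900 + 1225 = 2125 = n. ✓

n = 2125 = 30² + 35² (one valid representation with x ≤ y).


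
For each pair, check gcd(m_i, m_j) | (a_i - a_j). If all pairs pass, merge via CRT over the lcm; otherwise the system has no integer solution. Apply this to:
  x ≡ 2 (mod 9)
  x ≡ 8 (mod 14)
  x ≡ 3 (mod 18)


Moduli 9, 14, 18 are not pairwise coprime, so CRT works modulo lcm(m_i) when all pairwise compatibility conditions hold.
Pairwise compatibility: gcd(m_i, m_j) must divide a_i - a_j for every pair.
Merge one congruence at a time:
  Start: x ≡ 2 (mod 9).
  Combine with x ≡ 8 (mod 14): gcd(9, 14) = 1; 8 - 2 = 6, which IS divisible by 1, so compatible.
    Write x = 2 + 9·t and substitute into x ≡ 8 (mod 14): 9·t ≡ 8 − 2 = 6 (mod 14).
    The inverse of 9 mod 14 is 11 (since 9·11 = 99 = 7·14 + 1), so t ≡ 11·6 = 66 ≡ 10 (mod 14).
    Then x = 2 + 9·10 = 92, valid modulo lcm(9, 14) = 126: x ≡ 92 (mod 126).
  Combine with x ≡ 3 (mod 18): gcd(126, 18) = 18, and 3 - 92 = -89 is NOT divisible by 18.
    ⇒ system is inconsistent (no integer solution).

No solution (the system is inconsistent).


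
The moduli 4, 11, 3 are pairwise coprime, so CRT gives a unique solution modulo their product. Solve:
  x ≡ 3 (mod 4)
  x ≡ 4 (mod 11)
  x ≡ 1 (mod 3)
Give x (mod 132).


Moduli 4, 11, 3 are pairwise coprime; by CRT there is a unique solution modulo M = 4 · 11 · 3 = 132.
Solve pairwise, accumulating the modulus:
  Start with x ≡ 3 (mod 4).
  Combine with x ≡ 4 (mod 11): since gcd(4, 11) = 1, we get a unique residue mod 44.
    Write x = 3 + 4·t and substitute into x ≡ 4 (mod 11): 4·t ≡ 4 − 3 = 1 (mod 11).
    The inverse of 4 mod 11 is 3 (since 4·3 = 12 = 1·11 + 1), so t ≡ 3·1 = 3 ≡ 3 (mod 11).
    Then x = 3 + 4·3 = 15, valid modulo lcm(4, 11) = 44: x ≡ 15 (mod 44).
  Combine with x ≡ 1 (mod 3): since gcd(44, 3) = 1, we get a unique residue mod 132.
    Write x = 15 + 44·t and substitute into x ≡ 1 (mod 3): 44·t ≡ 1 − 15 = -14 (mod 3).
    Reduce coefficients mod 3: 2·t ≡ 1 (mod 3).
    The inverse of 2 mod 3 is 2 (since 2·2 = 4 = 1·3 + 1), so t ≡ 2·1 = 2 ≡ 2 (mod 3).
    Then x = 15 + 44·2 = 103, valid modulo lcm(44, 3) = 132: x ≡ 103 (mod 132).
Verify: 103 mod 4 = 3 ✓, 103 mod 11 = 4 ✓, 103 mod 3 = 1 ✓.

x ≡ 103 (mod 132).


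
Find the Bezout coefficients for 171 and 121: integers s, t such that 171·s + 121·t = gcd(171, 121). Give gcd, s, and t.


Euclidean algorithm on (171, 121) — divide until remainder is 0:
  171 = 1 · 121 + 50
  121 = 2 · 50 + 21
  50 = 2 · 21 + 8
  21 = 2 · 8 + 5
  8 = 1 · 5 + 3
  5 = 1 · 3 + 2
  3 = 1 · 2 + 1
  2 = 2 · 1 + 0
gcd(171, 121) = 1.
Track Bezout coefficients alongside the remainders: start with r₀ = 171 = a·1 + b·0 (s = 1, t = 0) and r₁ = 121 = a·0 + b·1 (s = 0, t = 1); each new remainder r_{k+1} = r_{k-1} − q_k·r_k inherits s_{k+1} = s_{k-1} − q_k·s_k, t_{k+1} = t_{k-1} − q_k·t_k, so r_k = a·s_k + b·t_k at every step:
  q = 1: r = 50, s = 1 − 1·0 = 1, t = 0 − 1·1 = -1  (check: 171·1 + 121·(-1) = 50)
  q = 2: r = 21, s = 0 − 2·1 = -2, t = 1 − 2·(-1) = 3  (check: 171·(-2) + 121·3 = 21)
  q = 2: r = 8, s = 1 − 2·(-2) = 5, t = -1 − 2·3 = -7  (check: 171·5 + 121·(-7) = 8)
  q = 2: r = 5, s = -2 − 2·5 = -12, t = 3 − 2·(-7) = 17  (check: 171·(-12) + 121·17 = 5)
  q = 1: r = 3, s = 5 − 1·(-12) = 17, t = -7 − 1·17 = -24  (check: 171·17 + 121·(-24) = 3)
  q = 1: r = 2, s = -12 − 1·17 = -29, t = 17 − 1·(-24) = 41  (check: 171·(-29) + 121·41 = 2)
  q = 1: r = 1, s = 17 − 1·(-29) = 46, t = -24 − 1·41 = -65  (check: 171·46 + 121·(-65) = 1)
The row with r = 1 (the gcd) gives the Bezout coefficients s = 46, t = -65.
Result: 171 · (46) + 121 · (-65) = 1.

gcd(171, 121) = 1; s = 46, t = -65 (check: 171·46 + 121·(-65) = 1).


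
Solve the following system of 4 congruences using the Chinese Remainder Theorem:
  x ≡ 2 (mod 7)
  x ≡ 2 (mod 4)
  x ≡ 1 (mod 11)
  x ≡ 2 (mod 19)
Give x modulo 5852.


Product of moduli M = 7 · 4 · 11 · 19 = 5852.
Merge one congruence at a time:
  Start: x ≡ 2 (mod 7).
  Combine with x ≡ 2 (mod 4); new modulus lcm = 28.
    Write x = 2 + 7·t and substitute into x ≡ 2 (mod 4): 7·t ≡ 2 − 2 = 0 (mod 4).
    Reduce coefficients mod 4: 3·t ≡ 0 (mod 4).
    The inverse of 3 mod 4 is 3 (since 3·3 = 9 = 2·4 + 1), so t ≡ 3·0 = 0 ≡ 0 (mod 4).
    Then x = 2 + 7·0 = 2, valid modulo lcm(7, 4) = 28: x ≡ 2 (mod 28).
  Combine with x ≡ 1 (mod 11); new modulus lcm = 308.
    Write x = 2 + 28·t and substitute into x ≡ 1 (mod 11): 28·t ≡ 1 − 2 = -1 (mod 11).
    Reduce coefficients mod 11: 6·t ≡ 10 (mod 11).
    The inverse of 6 mod 11 is 2 (since 6·2 = 12 = 1·11 + 1), so t ≡ 2·10 = 20 ≡ 9 (mod 11).
    Then x = 2 + 28·9 = 254, valid modulo lcm(28, 11) = 308: x ≡ 254 (mod 308).
  Combine with x ≡ 2 (mod 19); new modulus lcm = 5852.
    Write x = 254 + 308·t and substitute into x ≡ 2 (mod 19): 308·t ≡ 2 − 254 = -252 (mod 19).
    Reduce coefficients mod 19: 4·t ≡ 14 (mod 19).
    The inverse of 4 mod 19 is 5 (since 4·5 = 20 = 1·19 + 1), so t ≡ 5·14 = 70 ≡ 13 (mod 19).
    Then x = 254 + 308·13 = 4258, valid modulo lcm(308, 19) = 5852: x ≡ 4258 (mod 5852).
Verify against each original: 4258 mod 7 = 2, 4258 mod 4 = 2, 4258 mod 11 = 1, 4258 mod 19 = 2.

x ≡ 4258 (mod 5852).
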